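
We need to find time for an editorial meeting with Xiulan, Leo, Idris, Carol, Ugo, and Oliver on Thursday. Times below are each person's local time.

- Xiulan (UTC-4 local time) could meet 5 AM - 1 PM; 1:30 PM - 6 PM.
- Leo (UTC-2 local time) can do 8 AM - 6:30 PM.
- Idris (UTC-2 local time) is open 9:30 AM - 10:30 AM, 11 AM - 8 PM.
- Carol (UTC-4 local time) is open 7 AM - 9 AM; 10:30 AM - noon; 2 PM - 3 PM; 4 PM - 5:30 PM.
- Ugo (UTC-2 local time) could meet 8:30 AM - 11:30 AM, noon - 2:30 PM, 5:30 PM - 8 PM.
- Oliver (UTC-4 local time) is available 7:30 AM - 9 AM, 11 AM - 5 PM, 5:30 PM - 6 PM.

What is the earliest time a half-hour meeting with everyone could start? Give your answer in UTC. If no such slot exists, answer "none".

Xiulan in UTC: 09:00-17:00, 17:30-22:00 (add 4h to convert from UTC-4).
Leo in UTC: 10:00-20:30 (add 2h to convert from UTC-2).
Idris in UTC: 11:30-12:30, 13:00-22:00 (add 2h to convert from UTC-2).
Carol in UTC: 11:00-13:00, 14:30-16:00, 18:00-19:00, 20:00-21:30 (add 4h to convert from UTC-4).
Ugo in UTC: 10:30-13:30, 14:00-16:30, 19:30-22:00 (add 2h to convert from UTC-2).
Oliver in UTC: 11:30-13:00, 15:00-21:00, 21:30-22:00 (add 4h to convert from UTC-4).
Xiulan ∩ Leo: 10:00-17:00, 17:30-20:30.
Xiulan ∩ Leo ∩ Idris: 11:30-12:30, 13:00-17:00, 17:30-20:30.
Xiulan ∩ Leo ∩ Idris ∩ Carol: 11:30-12:30, 14:30-16:00, 18:00-19:00, 20:00-20:30.
Xiulan ∩ Leo ∩ Idris ∩ Carol ∩ Ugo: 11:30-12:30, 14:30-16:00, 20:00-20:30.
Xiulan ∩ Leo ∩ Idris ∩ Carol ∩ Ugo ∩ Oliver: 11:30-12:30, 15:00-16:00, 20:00-20:30.
Those are the intersection windows.
The first common window of at least 30 minutes is 11:30-12:30, so the earliest start is 11:30.

11:30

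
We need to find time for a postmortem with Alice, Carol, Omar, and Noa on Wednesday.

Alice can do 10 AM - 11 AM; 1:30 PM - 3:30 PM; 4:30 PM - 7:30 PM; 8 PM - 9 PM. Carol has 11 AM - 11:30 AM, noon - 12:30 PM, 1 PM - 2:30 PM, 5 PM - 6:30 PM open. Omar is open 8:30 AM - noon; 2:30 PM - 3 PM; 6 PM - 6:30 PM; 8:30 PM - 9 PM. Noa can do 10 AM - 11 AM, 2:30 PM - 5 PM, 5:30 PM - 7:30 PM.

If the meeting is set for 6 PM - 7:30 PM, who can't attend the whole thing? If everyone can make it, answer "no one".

Alice: free for 18:00-19:30. Carol: not fully free for 18:00-19:30. Omar: not fully free for 18:00-19:30. Noa: free for 18:00-19:30.

Carol, Omar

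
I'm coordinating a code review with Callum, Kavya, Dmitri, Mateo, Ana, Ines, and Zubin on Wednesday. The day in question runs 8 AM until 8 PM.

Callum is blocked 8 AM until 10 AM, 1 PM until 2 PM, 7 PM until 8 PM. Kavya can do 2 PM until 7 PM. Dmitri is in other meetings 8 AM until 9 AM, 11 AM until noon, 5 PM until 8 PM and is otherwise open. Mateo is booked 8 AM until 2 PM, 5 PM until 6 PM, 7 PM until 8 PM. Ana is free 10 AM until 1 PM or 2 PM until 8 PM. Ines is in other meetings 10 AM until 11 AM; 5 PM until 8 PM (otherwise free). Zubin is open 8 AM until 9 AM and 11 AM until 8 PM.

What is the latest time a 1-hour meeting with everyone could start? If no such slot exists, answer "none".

Callum free: 10:00-13:00, 14:00-19:00 (invert busy blocks within the working day).
Kavya free: 14:00-19:00.
Dmitri free: 09:00-11:00, 12:00-17:00 (invert busy blocks within the working day).
Mateo free: 14:00-17:00, 18:00-19:00 (invert busy blocks within the working day).
Ana free: 10:00-13:00, 14:00-20:00.
Ines free: 08:00-10:00, 11:00-17:00 (invert busy blocks within the working day).
Zubin free: 08:00-09:00, 11:00-20:00.
Callum ∩ Kavya: 14:00-19:00.
Callum ∩ Kavya ∩ Dmitri: 14:00-17:00.
Callum ∩ Kavya ∩ Dmitri ∩ Mateo: 14:00-17:00.
Callum ∩ Kavya ∩ Dmitri ∩ Mateo ∩ Ana: 14:00-17:00.
Callum ∩ Kavya ∩ Dmitri ∩ Mateo ∩ Ana ∩ Ines: 14:00-17:00.
Callum ∩ Kavya ∩ Dmitri ∩ Mateo ∩ Ana ∩ Ines ∩ Zubin: 14:00-17:00.
The last common window of at least 60 minutes is 14:00-17:00; a 60-minute meeting can start as late as 16:00 and still end by 17:00.

16:00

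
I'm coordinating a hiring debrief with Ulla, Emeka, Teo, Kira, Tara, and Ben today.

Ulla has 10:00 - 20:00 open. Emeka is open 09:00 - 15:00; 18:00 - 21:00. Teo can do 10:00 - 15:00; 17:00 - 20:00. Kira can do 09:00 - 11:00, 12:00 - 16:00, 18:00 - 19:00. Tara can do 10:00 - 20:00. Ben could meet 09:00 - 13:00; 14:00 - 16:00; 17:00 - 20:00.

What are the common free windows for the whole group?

Ulla ∩ Emeka: 10:00-15:00, 18:00-20:00.
Ulla ∩ Emeka ∩ Teo: 10:00-15:00, 18:00-20:00.
Ulla ∩ Emeka ∩ Teo ∩ Kira: 10:00-11:00, 12:00-15:00, 18:00-19:00.
Ulla ∩ Emeka ∩ Teo ∩ Kira ∩ Tara: 10:00-11:00, 12:00-15:00, 18:00-19:00.
Ulla ∩ Emeka ∩ Teo ∩ Kira ∩ Tara ∩ Ben: 10:00-11:00, 12:00-13:00, 14:00-15:00, 18:00-19:00.

10:00-11:00, 12:00-13:00, 14:00-15:00, 18:00-19:00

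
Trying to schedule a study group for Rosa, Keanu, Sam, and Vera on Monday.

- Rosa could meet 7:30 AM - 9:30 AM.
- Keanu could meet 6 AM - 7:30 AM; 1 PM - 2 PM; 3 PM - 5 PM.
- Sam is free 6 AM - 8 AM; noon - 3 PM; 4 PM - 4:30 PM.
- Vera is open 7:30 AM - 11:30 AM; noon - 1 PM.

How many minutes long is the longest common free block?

0

Rosa ∩ Keanu: ∅.
Rosa ∩ Keanu ∩ Sam: ∅.
Rosa ∩ Keanu ∩ Sam ∩ Vera: ∅.
There is no time when everyone is free.
No common window exists, so the longest block is 0 minutes.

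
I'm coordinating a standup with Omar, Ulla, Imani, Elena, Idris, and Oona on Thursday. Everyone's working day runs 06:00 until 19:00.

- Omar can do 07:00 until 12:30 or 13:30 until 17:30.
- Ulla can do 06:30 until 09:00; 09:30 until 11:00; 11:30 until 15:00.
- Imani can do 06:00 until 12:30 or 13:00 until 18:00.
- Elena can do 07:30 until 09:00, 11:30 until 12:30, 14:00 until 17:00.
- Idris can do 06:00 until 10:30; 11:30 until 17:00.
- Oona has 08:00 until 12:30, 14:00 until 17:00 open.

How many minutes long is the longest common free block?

60

Omar ∩ Ulla: 07:00-09:00, 09:30-11:00, 11:30-12:30, 13:30-15:00.
Omar ∩ Ulla ∩ Imani: 07:00-09:00, 09:30-11:00, 11:30-12:30, 13:30-15:00.
Omar ∩ Ulla ∩ Imani ∩ Elena: 07:30-09:00, 11:30-12:30, 14:00-15:00.
Omar ∩ Ulla ∩ Imani ∩ Elena ∩ Idris: 07:30-09:00, 11:30-12:30, 14:00-15:00.
Omar ∩ Ulla ∩ Imani ∩ Elena ∩ Idris ∩ Oona: 08:00-09:00, 11:30-12:30, 14:00-15:00.
The longest is 08:00-09:00 at 60 minutes.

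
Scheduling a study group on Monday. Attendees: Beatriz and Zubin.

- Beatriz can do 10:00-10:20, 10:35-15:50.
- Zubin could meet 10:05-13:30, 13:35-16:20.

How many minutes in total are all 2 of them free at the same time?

Beatriz ∩ Zubin: 10:05-10:20, 10:35-13:30, 13:35-15:50.
Summing the common windows: 15 + 175 + 135 = 325 minutes.

325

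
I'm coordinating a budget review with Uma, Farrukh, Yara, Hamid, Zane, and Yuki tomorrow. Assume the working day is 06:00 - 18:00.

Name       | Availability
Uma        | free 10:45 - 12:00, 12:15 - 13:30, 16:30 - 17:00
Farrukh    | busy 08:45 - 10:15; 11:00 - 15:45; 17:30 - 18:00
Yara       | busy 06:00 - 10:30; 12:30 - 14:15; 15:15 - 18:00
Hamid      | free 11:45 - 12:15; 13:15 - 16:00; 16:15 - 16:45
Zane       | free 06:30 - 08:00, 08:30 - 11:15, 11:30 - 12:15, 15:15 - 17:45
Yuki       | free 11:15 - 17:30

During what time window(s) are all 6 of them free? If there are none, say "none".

Uma free: 10:45-12:00, 12:15-13:30, 16:30-17:00.
Farrukh free: 06:00-08:45, 10:15-11:00, 15:45-17:30 (invert busy blocks within the working day).
Yara free: 10:30-12:30, 14:15-15:15 (invert busy blocks within the working day).
Hamid free: 11:45-12:15, 13:15-16:00, 16:15-16:45.
Zane free: 06:30-08:00, 08:30-11:15, 11:30-12:15, 15:15-17:45.
Yuki free: 11:15-17:30.
Uma ∩ Farrukh: 10:45-11:00, 16:30-17:00.
Uma ∩ Farrukh ∩ Yara: 10:45-11:00.
Uma ∩ Farrukh ∩ Yara ∩ Hamid: ∅.
Uma ∩ Farrukh ∩ Yara ∩ Hamid ∩ Zane: ∅.
Uma ∩ Farrukh ∩ Yara ∩ Hamid ∩ Zane ∩ Yuki: ∅.
There is no time when everyone is free.

none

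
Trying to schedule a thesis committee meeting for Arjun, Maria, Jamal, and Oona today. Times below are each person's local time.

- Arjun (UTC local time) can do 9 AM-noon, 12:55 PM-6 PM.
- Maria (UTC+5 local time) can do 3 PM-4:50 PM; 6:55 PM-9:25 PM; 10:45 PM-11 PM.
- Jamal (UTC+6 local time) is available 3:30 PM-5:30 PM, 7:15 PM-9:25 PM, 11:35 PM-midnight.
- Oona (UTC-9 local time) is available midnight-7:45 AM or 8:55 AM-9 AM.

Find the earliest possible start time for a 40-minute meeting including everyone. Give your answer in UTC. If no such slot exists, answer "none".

10:00

Arjun in UTC: 09:00-12:00, 12:55-18:00.
Maria in UTC: 10:00-11:50, 13:55-16:25, 17:45-18:00 (subtract 5h to convert from UTC+5).
Jamal in UTC: 09:30-11:30, 13:15-15:25, 17:35-18:00 (subtract 6h to convert from UTC+6).
Oona in UTC: 09:00-16:45, 17:55-18:00 (add 9h to convert from UTC-9).
Arjun ∩ Maria: 10:00-11:50, 13:55-16:25, 17:45-18:00.
Arjun ∩ Maria ∩ Jamal: 10:00-11:30, 13:55-15:25, 17:45-18:00.
Arjun ∩ Maria ∩ Jamal ∩ Oona: 10:00-11:30, 13:55-15:25, 17:55-18:00.
The first common window of at least 40 minutes is 10:00-11:30, so the earliest start is 10:00.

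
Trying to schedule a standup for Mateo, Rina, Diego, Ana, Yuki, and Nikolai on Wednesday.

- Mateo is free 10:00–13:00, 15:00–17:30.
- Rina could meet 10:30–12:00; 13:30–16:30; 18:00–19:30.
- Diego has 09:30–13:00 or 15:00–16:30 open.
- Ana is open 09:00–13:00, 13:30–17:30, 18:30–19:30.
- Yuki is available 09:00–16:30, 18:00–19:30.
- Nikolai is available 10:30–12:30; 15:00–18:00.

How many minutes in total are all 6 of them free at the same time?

Mateo ∩ Rina: 10:30-12:00, 15:00-16:30.
Mateo ∩ Rina ∩ Diego: 10:30-12:00, 15:00-16:30.
Mateo ∩ Rina ∩ Diego ∩ Ana: 10:30-12:00, 15:00-16:30.
Mateo ∩ Rina ∩ Diego ∩ Ana ∩ Yuki: 10:30-12:00, 15:00-16:30.
Mateo ∩ Rina ∩ Diego ∩ Ana ∩ Yuki ∩ Nikolai: 10:30-12:00, 15:00-16:30.
So the common availability across everyone is 10:30-12:00, 15:00-16:30.
Summing the common windows: 90 + 90 = 180 minutes.

180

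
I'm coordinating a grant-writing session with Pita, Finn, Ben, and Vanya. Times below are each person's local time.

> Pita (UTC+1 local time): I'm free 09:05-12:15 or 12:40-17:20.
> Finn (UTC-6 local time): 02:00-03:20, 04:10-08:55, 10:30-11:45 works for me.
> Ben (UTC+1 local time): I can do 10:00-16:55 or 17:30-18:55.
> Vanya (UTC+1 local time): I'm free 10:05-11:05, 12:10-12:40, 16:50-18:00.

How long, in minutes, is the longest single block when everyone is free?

15

Pita in UTC: 08:05-11:15, 11:40-16:20 (subtract 1h to convert from UTC+1).
Finn in UTC: 08:00-09:20, 10:10-14:55, 16:30-17:45 (add 6h to convert from UTC-6).
Ben in UTC: 09:00-15:55, 16:30-17:55 (subtract 1h to convert from UTC+1).
Vanya in UTC: 09:05-10:05, 11:10-11:40, 15:50-17:00 (subtract 1h to convert from UTC+1).
Pita ∩ Finn: 08:05-09:20, 10:10-11:15, 11:40-14:55.
Pita ∩ Finn ∩ Ben: 09:00-09:20, 10:10-11:15, 11:40-14:55.
Pita ∩ Finn ∩ Ben ∩ Vanya: 09:05-09:20, 11:10-11:15.
So the common availability across everyone is 09:05-09:20, 11:10-11:15.
The longest is 09:05-09:20 at 15 minutes.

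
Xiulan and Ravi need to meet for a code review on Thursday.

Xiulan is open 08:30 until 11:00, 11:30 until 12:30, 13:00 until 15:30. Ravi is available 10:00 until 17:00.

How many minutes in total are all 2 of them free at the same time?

Xiulan ∩ Ravi: 10:00-11:00, 11:30-12:30, 13:00-15:30.
Summing the common windows: 60 + 60 + 150 = 270 minutes.

270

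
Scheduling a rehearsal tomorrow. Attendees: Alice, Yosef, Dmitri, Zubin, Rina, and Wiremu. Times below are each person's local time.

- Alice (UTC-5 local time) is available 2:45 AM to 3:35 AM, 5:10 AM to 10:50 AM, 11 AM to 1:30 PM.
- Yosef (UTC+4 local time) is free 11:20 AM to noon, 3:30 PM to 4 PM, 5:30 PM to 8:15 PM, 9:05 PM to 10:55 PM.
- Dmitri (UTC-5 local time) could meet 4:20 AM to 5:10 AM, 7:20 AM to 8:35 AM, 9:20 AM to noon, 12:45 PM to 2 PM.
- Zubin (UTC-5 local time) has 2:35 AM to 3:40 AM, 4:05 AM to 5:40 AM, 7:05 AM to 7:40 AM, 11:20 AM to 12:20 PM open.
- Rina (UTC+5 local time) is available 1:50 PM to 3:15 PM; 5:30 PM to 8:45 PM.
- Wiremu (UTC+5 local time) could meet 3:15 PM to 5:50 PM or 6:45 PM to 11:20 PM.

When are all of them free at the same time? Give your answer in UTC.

Alice in UTC: 07:45-08:35, 10:10-15:50, 16:00-18:30 (add 5h to convert from UTC-5).
Yosef in UTC: 07:20-08:00, 11:30-12:00, 13:30-16:15, 17:05-18:55 (subtract 4h to convert from UTC+4).
Dmitri in UTC: 09:20-10:10, 12:20-13:35, 14:20-17:00, 17:45-19:00 (add 5h to convert from UTC-5).
Zubin in UTC: 07:35-08:40, 09:05-10:40, 12:05-12:40, 16:20-17:20 (add 5h to convert from UTC-5).
Rina in UTC: 08:50-10:15, 12:30-15:45 (subtract 5h to convert from UTC+5).
Wiremu in UTC: 10:15-12:50, 13:45-18:20 (subtract 5h to convert from UTC+5).
Alice ∩ Yosef: 07:45-08:00, 11:30-12:00, 13:30-15:50, 16:00-16:15, 17:05-18:30.
Alice ∩ Yosef ∩ Dmitri: 13:30-13:35, 14:20-15:50, 16:00-16:15, 17:45-18:30.
Alice ∩ Yosef ∩ Dmitri ∩ Zubin: ∅.
Alice ∩ Yosef ∩ Dmitri ∩ Zubin ∩ Rina: ∅.
Alice ∩ Yosef ∩ Dmitri ∩ Zubin ∩ Rina ∩ Wiremu: ∅.
There is no time when everyone is free.

none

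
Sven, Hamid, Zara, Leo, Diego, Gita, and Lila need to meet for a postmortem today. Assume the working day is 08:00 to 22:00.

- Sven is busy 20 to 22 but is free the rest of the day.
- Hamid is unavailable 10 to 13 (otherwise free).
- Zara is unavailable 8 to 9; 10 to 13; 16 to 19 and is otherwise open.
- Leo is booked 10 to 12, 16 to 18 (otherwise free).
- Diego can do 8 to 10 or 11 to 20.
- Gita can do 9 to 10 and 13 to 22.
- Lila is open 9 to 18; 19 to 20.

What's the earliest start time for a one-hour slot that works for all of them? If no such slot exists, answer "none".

Sven free: 08:00-20:00 (invert busy blocks within the working day).
Hamid free: 08:00-10:00, 13:00-22:00 (invert busy blocks within the working day).
Zara free: 09:00-10:00, 13:00-16:00, 19:00-22:00 (invert busy blocks within the working day).
Leo free: 08:00-10:00, 12:00-16:00, 18:00-22:00 (invert busy blocks within the working day).
Diego free: 08:00-10:00, 11:00-20:00.
Gita free: 09:00-10:00, 13:00-22:00.
Lila free: 09:00-18:00, 19:00-20:00.
Sven ∩ Hamid: 08:00-10:00, 13:00-20:00.
Sven ∩ Hamid ∩ Zara: 09:00-10:00, 13:00-16:00, 19:00-20:00.
Sven ∩ Hamid ∩ Zara ∩ Leo: 09:00-10:00, 13:00-16:00, 19:00-20:00.
Sven ∩ Hamid ∩ Zara ∩ Leo ∩ Diego: 09:00-10:00, 13:00-16:00, 19:00-20:00.
Sven ∩ Hamid ∩ Zara ∩ Leo ∩ Diego ∩ Gita: 09:00-10:00, 13:00-16:00, 19:00-20:00.
Sven ∩ Hamid ∩ Zara ∩ Leo ∩ Diego ∩ Gita ∩ Lila: 09:00-10:00, 13:00-16:00, 19:00-20:00.
So the common availability across everyone is 09:00-10:00, 13:00-16:00, 19:00-20:00.
The first common window of at least 60 minutes is 09:00-10:00, so the earliest start is 09:00.

09:00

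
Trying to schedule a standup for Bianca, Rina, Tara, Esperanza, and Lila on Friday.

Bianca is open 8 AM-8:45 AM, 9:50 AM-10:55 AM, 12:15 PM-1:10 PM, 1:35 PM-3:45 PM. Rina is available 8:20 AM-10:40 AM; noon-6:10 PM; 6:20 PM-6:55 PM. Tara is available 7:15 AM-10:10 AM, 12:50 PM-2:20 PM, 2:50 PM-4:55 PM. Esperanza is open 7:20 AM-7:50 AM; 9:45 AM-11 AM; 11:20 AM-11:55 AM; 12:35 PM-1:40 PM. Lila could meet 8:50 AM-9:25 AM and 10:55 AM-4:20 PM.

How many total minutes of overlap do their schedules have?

Bianca ∩ Rina: 08:20-08:45, 09:50-10:40, 12:15-13:10, 13:35-15:45.
Bianca ∩ Rina ∩ Tara: 08:20-08:45, 09:50-10:10, 12:50-13:10, 13:35-14:20, 14:50-15:45.
Bianca ∩ Rina ∩ Tara ∩ Esperanza: 09:50-10:10, 12:50-13:10, 13:35-13:40.
Bianca ∩ Rina ∩ Tara ∩ Esperanza ∩ Lila: 12:50-13:10, 13:35-13:40.
Summing the common windows: 20 + 5 = 25 minutes.

25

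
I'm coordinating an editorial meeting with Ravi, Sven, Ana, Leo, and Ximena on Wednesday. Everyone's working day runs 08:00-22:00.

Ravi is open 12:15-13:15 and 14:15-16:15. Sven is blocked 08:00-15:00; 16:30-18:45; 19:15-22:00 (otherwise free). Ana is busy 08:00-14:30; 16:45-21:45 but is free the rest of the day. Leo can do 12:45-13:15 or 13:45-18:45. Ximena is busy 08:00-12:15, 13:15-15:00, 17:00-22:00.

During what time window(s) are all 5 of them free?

Ravi free: 12:15-13:15, 14:15-16:15.
Sven free: 15:00-16:30, 18:45-19:15 (invert busy blocks within the working day).
Ana free: 14:30-16:45, 21:45-22:00 (invert busy blocks within the working day).
Leo free: 12:45-13:15, 13:45-18:45.
Ximena free: 12:15-13:15, 15:00-17:00 (invert busy blocks within the working day).
Ravi ∩ Sven: 15:00-16:15.
Ravi ∩ Sven ∩ Ana: 15:00-16:15.
Ravi ∩ Sven ∩ Ana ∩ Leo: 15:00-16:15.
Ravi ∩ Sven ∩ Ana ∩ Leo ∩ Ximena: 15:00-16:15.
Those are the intersection windows.

15:00-16:15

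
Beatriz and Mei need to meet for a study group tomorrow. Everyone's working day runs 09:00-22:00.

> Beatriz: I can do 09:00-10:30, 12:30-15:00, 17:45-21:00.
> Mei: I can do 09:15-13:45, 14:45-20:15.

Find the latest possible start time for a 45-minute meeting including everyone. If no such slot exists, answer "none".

Beatriz ∩ Mei: 09:15-10:30, 12:30-13:45, 14:45-15:00, 17:45-20:15.
The last common window of at least 45 minutes is 17:45-20:15; a 45-minute meeting can start as late as 19:30 and still end by 20:15.

19:30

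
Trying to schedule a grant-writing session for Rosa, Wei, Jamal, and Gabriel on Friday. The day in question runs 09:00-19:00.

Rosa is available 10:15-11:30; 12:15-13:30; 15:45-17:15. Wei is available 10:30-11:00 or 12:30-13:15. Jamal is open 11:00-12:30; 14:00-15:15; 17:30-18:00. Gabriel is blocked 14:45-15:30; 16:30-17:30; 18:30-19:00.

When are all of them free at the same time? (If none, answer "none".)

Rosa free: 10:15-11:30, 12:15-13:30, 15:45-17:15.
Wei free: 10:30-11:00, 12:30-13:15.
Jamal free: 11:00-12:30, 14:00-15:15, 17:30-18:00.
Gabriel free: 09:00-14:45, 15:30-16:30, 17:30-18:30 (invert busy blocks within the working day).
Rosa ∩ Wei: 10:30-11:00, 12:30-13:15.
Rosa ∩ Wei ∩ Jamal: ∅.
Rosa ∩ Wei ∩ Jamal ∩ Gabriel: ∅.
There is no time when everyone is free.

none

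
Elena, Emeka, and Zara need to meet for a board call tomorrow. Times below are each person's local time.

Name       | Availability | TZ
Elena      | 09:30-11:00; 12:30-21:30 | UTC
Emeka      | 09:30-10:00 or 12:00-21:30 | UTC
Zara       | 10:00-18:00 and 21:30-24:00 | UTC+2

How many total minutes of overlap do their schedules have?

360

Elena in UTC: 09:30-11:00, 12:30-21:30.
Emeka in UTC: 09:30-10:00, 12:00-21:30.
Zara in UTC: 08:00-16:00, 19:30-22:00 (subtract 2h to convert from UTC+2).
Elena ∩ Emeka: 09:30-10:00, 12:30-21:30.
Elena ∩ Emeka ∩ Zara: 09:30-10:00, 12:30-16:00, 19:30-21:30.
Summing the common windows: 30 + 210 + 120 = 360 minutes.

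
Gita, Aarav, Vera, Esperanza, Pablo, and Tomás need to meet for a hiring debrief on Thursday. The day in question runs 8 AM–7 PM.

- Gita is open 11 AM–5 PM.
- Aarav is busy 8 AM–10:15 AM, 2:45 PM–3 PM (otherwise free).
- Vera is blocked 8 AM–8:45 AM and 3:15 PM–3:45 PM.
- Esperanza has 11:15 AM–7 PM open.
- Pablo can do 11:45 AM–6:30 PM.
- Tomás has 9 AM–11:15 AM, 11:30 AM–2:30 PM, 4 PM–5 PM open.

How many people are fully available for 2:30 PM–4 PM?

Gita free: 11:00-17:00.
Aarav free: 10:15-14:45, 15:00-19:00 (invert busy blocks within the working day).
Vera free: 08:45-15:15, 15:45-19:00 (invert busy blocks within the working day).
Esperanza free: 11:15-19:00.
Pablo free: 11:45-18:30.
Tomás free: 09:00-11:15, 11:30-14:30, 16:00-17:00.
Gita, Esperanza, and Pablo can make the full 14:30-16:00 slot — that's 3.

3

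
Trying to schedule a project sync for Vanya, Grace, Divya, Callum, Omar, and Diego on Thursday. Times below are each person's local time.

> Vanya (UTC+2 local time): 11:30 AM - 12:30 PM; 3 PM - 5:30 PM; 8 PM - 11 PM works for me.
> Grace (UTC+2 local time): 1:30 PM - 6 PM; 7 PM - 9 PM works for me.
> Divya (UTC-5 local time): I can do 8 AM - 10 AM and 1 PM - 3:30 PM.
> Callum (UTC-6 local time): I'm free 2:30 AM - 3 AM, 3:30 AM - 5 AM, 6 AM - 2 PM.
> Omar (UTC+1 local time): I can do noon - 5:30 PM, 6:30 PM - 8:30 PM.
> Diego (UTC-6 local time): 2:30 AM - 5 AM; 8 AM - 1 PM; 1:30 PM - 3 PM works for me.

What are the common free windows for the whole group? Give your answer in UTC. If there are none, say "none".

14:00-15:00, 18:00-19:00

Vanya in UTC: 09:30-10:30, 13:00-15:30, 18:00-21:00 (subtract 2h to convert from UTC+2).
Grace in UTC: 11:30-16:00, 17:00-19:00 (subtract 2h to convert from UTC+2).
Divya in UTC: 13:00-15:00, 18:00-20:30 (add 5h to convert from UTC-5).
Callum in UTC: 08:30-09:00, 09:30-11:00, 12:00-20:00 (add 6h to convert from UTC-6).
Omar in UTC: 11:00-16:30, 17:30-19:30 (subtract 1h to convert from UTC+1).
Diego in UTC: 08:30-11:00, 14:00-19:00, 19:30-21:00 (add 6h to convert from UTC-6).
Vanya ∩ Grace: 13:00-15:30, 18:00-19:00.
Vanya ∩ Grace ∩ Divya: 13:00-15:00, 18:00-19:00.
Vanya ∩ Grace ∩ Divya ∩ Callum: 13:00-15:00, 18:00-19:00.
Vanya ∩ Grace ∩ Divya ∩ Callum ∩ Omar: 13:00-15:00, 18:00-19:00.
Vanya ∩ Grace ∩ Divya ∩ Callum ∩ Omar ∩ Diego: 14:00-15:00, 18:00-19:00.
So the common availability across everyone is 14:00-15:00, 18:00-19:00.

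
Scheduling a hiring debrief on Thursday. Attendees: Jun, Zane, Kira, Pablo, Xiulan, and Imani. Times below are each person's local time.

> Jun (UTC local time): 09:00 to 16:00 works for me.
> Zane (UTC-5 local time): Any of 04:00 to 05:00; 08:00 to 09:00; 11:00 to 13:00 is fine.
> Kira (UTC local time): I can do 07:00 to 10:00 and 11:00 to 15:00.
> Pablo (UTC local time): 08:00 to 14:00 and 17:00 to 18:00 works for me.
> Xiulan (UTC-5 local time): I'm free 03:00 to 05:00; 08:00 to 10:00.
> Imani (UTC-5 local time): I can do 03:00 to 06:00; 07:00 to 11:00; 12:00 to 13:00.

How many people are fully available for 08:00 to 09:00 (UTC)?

4

Jun in UTC: 09:00-16:00.
Zane in UTC: 09:00-10:00, 13:00-14:00, 16:00-18:00 (add 5h to convert from UTC-5).
Kira in UTC: 07:00-10:00, 11:00-15:00.
Pablo in UTC: 08:00-14:00, 17:00-18:00.
Xiulan in UTC: 08:00-10:00, 13:00-15:00 (add 5h to convert from UTC-5).
Imani in UTC: 08:00-11:00, 12:00-16:00, 17:00-18:00 (add 5h to convert from UTC-5).
Kira, Pablo, Xiulan, and Imani can make the full 08:00-09:00 slot — that's 4.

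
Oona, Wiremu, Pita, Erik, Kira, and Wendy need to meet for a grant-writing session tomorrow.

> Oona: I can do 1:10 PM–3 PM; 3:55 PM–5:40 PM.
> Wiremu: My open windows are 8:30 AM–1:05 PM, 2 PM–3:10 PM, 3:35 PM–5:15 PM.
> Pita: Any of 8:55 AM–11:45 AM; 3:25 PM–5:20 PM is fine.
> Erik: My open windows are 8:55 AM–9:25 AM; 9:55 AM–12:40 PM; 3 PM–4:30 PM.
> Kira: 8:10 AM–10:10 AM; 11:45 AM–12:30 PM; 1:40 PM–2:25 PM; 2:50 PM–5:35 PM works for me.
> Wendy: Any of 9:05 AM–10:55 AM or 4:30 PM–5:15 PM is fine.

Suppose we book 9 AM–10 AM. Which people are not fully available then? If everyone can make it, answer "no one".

Erik, Oona, Wendy

Oona: not fully free for 09:00-10:00. Wiremu: free for 09:00-10:00. Pita: free for 09:00-10:00. Erik: not fully free for 09:00-10:00. Kira: free for 09:00-10:00. Wendy: not fully free for 09:00-10:00.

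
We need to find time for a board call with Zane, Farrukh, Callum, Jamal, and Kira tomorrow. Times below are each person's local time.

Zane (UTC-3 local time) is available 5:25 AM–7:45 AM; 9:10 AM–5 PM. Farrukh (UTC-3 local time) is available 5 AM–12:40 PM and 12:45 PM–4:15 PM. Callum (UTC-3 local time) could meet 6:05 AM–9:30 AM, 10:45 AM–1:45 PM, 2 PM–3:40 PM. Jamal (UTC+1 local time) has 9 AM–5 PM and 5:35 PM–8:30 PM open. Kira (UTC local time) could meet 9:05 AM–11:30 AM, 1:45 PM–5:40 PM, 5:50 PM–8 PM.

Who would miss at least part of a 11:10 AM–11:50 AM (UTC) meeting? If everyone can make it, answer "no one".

Zane in UTC: 08:25-10:45, 12:10-20:00 (add 3h to convert from UTC-3).
Farrukh in UTC: 08:00-15:40, 15:45-19:15 (add 3h to convert from UTC-3).
Callum in UTC: 09:05-12:30, 13:45-16:45, 17:00-18:40 (add 3h to convert from UTC-3).
Jamal in UTC: 08:00-16:00, 16:35-19:30 (subtract 1h to convert from UTC+1).
Kira in UTC: 09:05-11:30, 13:45-17:40, 17:50-20:00.
Zane: not fully free for 11:10-11:50. Farrukh: free for 11:10-11:50. Callum: free for 11:10-11:50. Jamal: free for 11:10-11:50. Kira: not fully free for 11:10-11:50.

Kira, Zane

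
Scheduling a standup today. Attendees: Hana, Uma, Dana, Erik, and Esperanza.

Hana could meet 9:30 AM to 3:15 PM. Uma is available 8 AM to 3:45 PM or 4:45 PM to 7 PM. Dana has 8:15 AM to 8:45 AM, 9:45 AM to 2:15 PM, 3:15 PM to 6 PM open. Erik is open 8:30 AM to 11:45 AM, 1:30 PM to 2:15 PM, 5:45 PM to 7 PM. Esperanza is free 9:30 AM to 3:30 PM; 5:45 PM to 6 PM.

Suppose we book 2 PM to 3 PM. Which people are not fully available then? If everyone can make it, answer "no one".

Dana, Erik

Hana: free for 14:00-15:00. Uma: free for 14:00-15:00. Dana: not fully free for 14:00-15:00. Erik: not fully free for 14:00-15:00. Esperanza: free for 14:00-15:00.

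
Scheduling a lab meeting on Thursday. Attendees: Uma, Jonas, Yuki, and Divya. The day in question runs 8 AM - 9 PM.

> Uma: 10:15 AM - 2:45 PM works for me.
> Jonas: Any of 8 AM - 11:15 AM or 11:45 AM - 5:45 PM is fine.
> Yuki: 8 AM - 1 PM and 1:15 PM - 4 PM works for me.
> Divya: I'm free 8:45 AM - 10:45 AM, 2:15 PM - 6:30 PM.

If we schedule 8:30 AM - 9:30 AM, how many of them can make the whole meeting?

Jonas and Yuki can make the full 08:30-09:30 slot — that's 2.

2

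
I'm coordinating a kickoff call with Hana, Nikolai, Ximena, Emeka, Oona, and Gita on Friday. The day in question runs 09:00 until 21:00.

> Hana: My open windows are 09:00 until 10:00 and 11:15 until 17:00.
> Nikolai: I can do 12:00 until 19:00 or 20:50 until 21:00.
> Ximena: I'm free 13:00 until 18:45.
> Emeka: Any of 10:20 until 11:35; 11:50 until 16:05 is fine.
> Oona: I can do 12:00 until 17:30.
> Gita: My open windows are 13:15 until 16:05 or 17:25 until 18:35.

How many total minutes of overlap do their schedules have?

170

Hana ∩ Nikolai: 12:00-17:00.
Hana ∩ Nikolai ∩ Ximena: 13:00-17:00.
Hana ∩ Nikolai ∩ Ximena ∩ Emeka: 13:00-16:05.
Hana ∩ Nikolai ∩ Ximena ∩ Emeka ∩ Oona: 13:00-16:05.
Hana ∩ Nikolai ∩ Ximena ∩ Emeka ∩ Oona ∩ Gita: 13:15-16:05.
Those are the intersection windows.
That's a single block of 170 minutes.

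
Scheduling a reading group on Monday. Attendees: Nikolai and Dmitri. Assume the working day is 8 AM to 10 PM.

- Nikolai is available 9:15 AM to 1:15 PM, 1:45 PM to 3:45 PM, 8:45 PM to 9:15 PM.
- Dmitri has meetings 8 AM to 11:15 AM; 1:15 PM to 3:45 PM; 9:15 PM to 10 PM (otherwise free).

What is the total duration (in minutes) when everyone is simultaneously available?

150

Nikolai free: 09:15-13:15, 13:45-15:45, 20:45-21:15.
Dmitri free: 11:15-13:15, 15:45-21:15 (invert busy blocks within the working day).
Nikolai ∩ Dmitri: 11:15-13:15, 20:45-21:15.
Summing the common windows: 120 + 30 = 150 minutes.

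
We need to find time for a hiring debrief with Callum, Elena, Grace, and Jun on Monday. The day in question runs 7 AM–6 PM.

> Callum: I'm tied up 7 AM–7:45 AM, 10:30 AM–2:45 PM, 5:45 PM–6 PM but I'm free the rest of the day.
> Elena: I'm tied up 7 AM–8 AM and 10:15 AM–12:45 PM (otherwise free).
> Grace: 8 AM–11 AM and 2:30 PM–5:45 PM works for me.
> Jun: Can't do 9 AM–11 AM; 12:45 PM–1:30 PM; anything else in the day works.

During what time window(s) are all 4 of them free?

Callum free: 07:45-10:30, 14:45-17:45 (invert busy blocks within the working day).
Elena free: 08:00-10:15, 12:45-18:00 (invert busy blocks within the working day).
Grace free: 08:00-11:00, 14:30-17:45.
Jun free: 07:00-09:00, 11:00-12:45, 13:30-18:00 (invert busy blocks within the working day).
Callum ∩ Elena: 08:00-10:15, 14:45-17:45.
Callum ∩ Elena ∩ Grace: 08:00-10:15, 14:45-17:45.
Callum ∩ Elena ∩ Grace ∩ Jun: 08:00-09:00, 14:45-17:45.
So the common availability across everyone is 08:00-09:00, 14:45-17:45.

08:00-09:00, 14:45-17:45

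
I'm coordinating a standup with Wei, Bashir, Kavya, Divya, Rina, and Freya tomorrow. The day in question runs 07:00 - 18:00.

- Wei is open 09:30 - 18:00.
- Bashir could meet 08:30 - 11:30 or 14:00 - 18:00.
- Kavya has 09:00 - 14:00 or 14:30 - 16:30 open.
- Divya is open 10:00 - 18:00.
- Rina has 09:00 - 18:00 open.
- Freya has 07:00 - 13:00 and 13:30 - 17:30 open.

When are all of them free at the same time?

Wei ∩ Bashir: 09:30-11:30, 14:00-18:00.
Wei ∩ Bashir ∩ Kavya: 09:30-11:30, 14:30-16:30.
Wei ∩ Bashir ∩ Kavya ∩ Divya: 10:00-11:30, 14:30-16:30.
Wei ∩ Bashir ∩ Kavya ∩ Divya ∩ Rina: 10:00-11:30, 14:30-16:30.
Wei ∩ Bashir ∩ Kavya ∩ Divya ∩ Rina ∩ Freya: 10:00-11:30, 14:30-16:30.

10:00-11:30, 14:30-16:30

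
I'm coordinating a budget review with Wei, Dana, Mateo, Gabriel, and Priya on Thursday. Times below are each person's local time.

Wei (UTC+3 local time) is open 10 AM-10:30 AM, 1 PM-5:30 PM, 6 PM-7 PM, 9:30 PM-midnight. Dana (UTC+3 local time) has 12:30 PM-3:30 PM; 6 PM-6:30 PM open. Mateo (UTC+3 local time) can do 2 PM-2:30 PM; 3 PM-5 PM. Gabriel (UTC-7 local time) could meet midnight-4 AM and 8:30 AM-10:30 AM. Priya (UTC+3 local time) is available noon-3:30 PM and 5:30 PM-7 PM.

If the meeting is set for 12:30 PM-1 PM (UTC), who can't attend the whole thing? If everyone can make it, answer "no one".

Dana, Gabriel, Priya

Wei in UTC: 07:00-07:30, 10:00-14:30, 15:00-16:00, 18:30-21:00 (subtract 3h to convert from UTC+3).
Dana in UTC: 09:30-12:30, 15:00-15:30 (subtract 3h to convert from UTC+3).
Mateo in UTC: 11:00-11:30, 12:00-14:00 (subtract 3h to convert from UTC+3).
Gabriel in UTC: 07:00-11:00, 15:30-17:30 (add 7h to convert from UTC-7).
Priya in UTC: 09:00-12:30, 14:30-16:00 (subtract 3h to convert from UTC+3).
Wei: free for 12:30-13:00. Dana: not fully free for 12:30-13:00. Mateo: free for 12:30-13:00. Gabriel: not fully free for 12:30-13:00. Priya: not fully free for 12:30-13:00.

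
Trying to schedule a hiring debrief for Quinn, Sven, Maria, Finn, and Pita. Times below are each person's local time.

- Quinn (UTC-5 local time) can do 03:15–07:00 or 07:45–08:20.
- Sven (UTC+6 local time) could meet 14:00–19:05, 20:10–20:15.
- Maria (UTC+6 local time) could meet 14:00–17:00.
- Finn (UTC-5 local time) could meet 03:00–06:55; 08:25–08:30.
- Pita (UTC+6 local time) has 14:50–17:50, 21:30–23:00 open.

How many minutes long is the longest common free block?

130

Quinn in UTC: 08:15-12:00, 12:45-13:20 (add 5h to convert from UTC-5).
Sven in UTC: 08:00-13:05, 14:10-14:15 (subtract 6h to convert from UTC+6).
Maria in UTC: 08:00-11:00 (subtract 6h to convert from UTC+6).
Finn in UTC: 08:00-11:55, 13:25-13:30 (add 5h to convert from UTC-5).
Pita in UTC: 08:50-11:50, 15:30-17:00 (subtract 6h to convert from UTC+6).
Quinn ∩ Sven: 08:15-12:00, 12:45-13:05.
Quinn ∩ Sven ∩ Maria: 08:15-11:00.
Quinn ∩ Sven ∩ Maria ∩ Finn: 08:15-11:00.
Quinn ∩ Sven ∩ Maria ∩ Finn ∩ Pita: 08:50-11:00.
Those are the intersection windows.
The longest is 08:50-11:00 at 130 minutes.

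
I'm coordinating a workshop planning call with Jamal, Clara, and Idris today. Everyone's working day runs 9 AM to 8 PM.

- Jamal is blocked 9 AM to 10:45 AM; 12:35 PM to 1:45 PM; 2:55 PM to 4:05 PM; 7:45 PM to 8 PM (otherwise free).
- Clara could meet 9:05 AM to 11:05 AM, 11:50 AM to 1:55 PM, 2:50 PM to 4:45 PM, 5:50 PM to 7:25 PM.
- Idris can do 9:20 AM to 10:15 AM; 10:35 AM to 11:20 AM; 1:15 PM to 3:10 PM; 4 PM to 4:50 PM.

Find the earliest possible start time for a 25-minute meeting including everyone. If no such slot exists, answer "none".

16:05

Jamal free: 10:45-12:35, 13:45-14:55, 16:05-19:45 (invert busy blocks within the working day).
Clara free: 09:05-11:05, 11:50-13:55, 14:50-16:45, 17:50-19:25.
Idris free: 09:20-10:15, 10:35-11:20, 13:15-15:10, 16:00-16:50.
Jamal ∩ Clara: 10:45-11:05, 11:50-12:35, 13:45-13:55, 14:50-14:55, 16:05-16:45, 17:50-19:25.
Jamal ∩ Clara ∩ Idris: 10:45-11:05, 13:45-13:55, 14:50-14:55, 16:05-16:45.
The first common window of at least 25 minutes is 16:05-16:45, so the earliest start is 16:05.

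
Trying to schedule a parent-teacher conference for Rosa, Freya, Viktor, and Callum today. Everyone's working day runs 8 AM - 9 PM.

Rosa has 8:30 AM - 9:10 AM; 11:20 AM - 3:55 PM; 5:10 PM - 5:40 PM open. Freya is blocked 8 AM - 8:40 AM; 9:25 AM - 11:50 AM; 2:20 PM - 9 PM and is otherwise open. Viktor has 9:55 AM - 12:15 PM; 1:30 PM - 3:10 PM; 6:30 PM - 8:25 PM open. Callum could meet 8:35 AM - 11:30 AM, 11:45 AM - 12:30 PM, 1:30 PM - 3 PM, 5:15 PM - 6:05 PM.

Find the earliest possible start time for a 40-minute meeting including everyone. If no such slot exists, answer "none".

Rosa free: 08:30-09:10, 11:20-15:55, 17:10-17:40.
Freya free: 08:40-09:25, 11:50-14:20 (invert busy blocks within the working day).
Viktor free: 09:55-12:15, 13:30-15:10, 18:30-20:25.
Callum free: 08:35-11:30, 11:45-12:30, 13:30-15:00, 17:15-18:05.
Rosa ∩ Freya: 08:40-09:10, 11:50-14:20.
Rosa ∩ Freya ∩ Viktor: 11:50-12:15, 13:30-14:20.
Rosa ∩ Freya ∩ Viktor ∩ Callum: 11:50-12:15, 13:30-14:20.
So the common availability across everyone is 11:50-12:15, 13:30-14:20.
The first common window of at least 40 minutes is 13:30-14:20, so the earliest start is 13:30.

13:30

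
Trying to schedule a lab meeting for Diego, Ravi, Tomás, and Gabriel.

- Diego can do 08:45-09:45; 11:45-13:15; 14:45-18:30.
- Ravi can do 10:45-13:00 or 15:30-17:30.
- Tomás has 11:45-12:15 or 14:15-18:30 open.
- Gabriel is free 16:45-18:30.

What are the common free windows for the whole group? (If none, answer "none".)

Diego ∩ Ravi: 11:45-13:00, 15:30-17:30.
Diego ∩ Ravi ∩ Tomás: 11:45-12:15, 15:30-17:30.
Diego ∩ Ravi ∩ Tomás ∩ Gabriel: 16:45-17:30.

16:45-17:30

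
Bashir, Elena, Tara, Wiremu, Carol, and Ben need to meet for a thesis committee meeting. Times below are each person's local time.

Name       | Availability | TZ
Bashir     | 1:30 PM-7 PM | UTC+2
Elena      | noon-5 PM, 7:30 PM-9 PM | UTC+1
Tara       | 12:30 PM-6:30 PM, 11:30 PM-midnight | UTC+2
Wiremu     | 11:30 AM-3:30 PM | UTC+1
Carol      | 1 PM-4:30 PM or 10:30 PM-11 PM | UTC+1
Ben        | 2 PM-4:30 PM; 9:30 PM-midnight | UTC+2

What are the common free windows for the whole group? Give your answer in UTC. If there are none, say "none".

Bashir in UTC: 11:30-17:00 (subtract 2h to convert from UTC+2).
Elena in UTC: 11:00-16:00, 18:30-20:00 (subtract 1h to convert from UTC+1).
Tara in UTC: 10:30-16:30, 21:30-22:00 (subtract 2h to convert from UTC+2).
Wiremu in UTC: 10:30-14:30 (subtract 1h to convert from UTC+1).
Carol in UTC: 12:00-15:30, 21:30-22:00 (subtract 1h to convert from UTC+1).
Ben in UTC: 12:00-14:30, 19:30-22:00 (subtract 2h to convert from UTC+2).
Bashir ∩ Elena: 11:30-16:00.
Bashir ∩ Elena ∩ Tara: 11:30-16:00.
Bashir ∩ Elena ∩ Tara ∩ Wiremu: 11:30-14:30.
Bashir ∩ Elena ∩ Tara ∩ Wiremu ∩ Carol: 12:00-14:30.
Bashir ∩ Elena ∩ Tara ∩ Wiremu ∩ Carol ∩ Ben: 12:00-14:30.
So the common availability across everyone is 12:00-14:30.

12:00-14:30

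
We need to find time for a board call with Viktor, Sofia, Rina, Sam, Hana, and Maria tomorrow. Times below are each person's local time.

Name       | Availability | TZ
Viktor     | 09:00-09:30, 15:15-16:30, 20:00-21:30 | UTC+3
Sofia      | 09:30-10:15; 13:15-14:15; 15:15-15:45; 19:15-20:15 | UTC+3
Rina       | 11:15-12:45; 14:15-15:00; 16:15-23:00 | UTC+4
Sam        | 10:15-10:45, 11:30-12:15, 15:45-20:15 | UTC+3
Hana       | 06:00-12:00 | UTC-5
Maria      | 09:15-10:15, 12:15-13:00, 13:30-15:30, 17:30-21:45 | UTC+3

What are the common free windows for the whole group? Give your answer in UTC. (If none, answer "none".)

Viktor in UTC: 06:00-06:30, 12:15-13:30, 17:00-18:30 (subtract 3h to convert from UTC+3).
Sofia in UTC: 06:30-07:15, 10:15-11:15, 12:15-12:45, 16:15-17:15 (subtract 3h to convert from UTC+3).
Rina in UTC: 07:15-08:45, 10:15-11:00, 12:15-19:00 (subtract 4h to convert from UTC+4).
Sam in UTC: 07:15-07:45, 08:30-09:15, 12:45-17:15 (subtract 3h to convert from UTC+3).
Hana in UTC: 11:00-17:00 (add 5h to convert from UTC-5).
Maria in UTC: 06:15-07:15, 09:15-10:00, 10:30-12:30, 14:30-18:45 (subtract 3h to convert from UTC+3).
Viktor ∩ Sofia: 12:15-12:45, 17:00-17:15.
Viktor ∩ Sofia ∩ Rina: 12:15-12:45, 17:00-17:15.
Viktor ∩ Sofia ∩ Rina ∩ Sam: 17:00-17:15.
Viktor ∩ Sofia ∩ Rina ∩ Sam ∩ Hana: ∅.
Viktor ∩ Sofia ∩ Rina ∩ Sam ∩ Hana ∩ Maria: ∅.
There is no time when everyone is free.

none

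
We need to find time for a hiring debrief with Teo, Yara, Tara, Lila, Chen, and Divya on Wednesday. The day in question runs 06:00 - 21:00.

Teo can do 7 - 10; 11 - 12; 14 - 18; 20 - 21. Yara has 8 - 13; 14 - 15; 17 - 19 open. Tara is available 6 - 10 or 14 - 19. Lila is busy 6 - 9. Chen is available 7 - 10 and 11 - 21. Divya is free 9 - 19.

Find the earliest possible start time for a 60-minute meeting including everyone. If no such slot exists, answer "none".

09:00

Teo free: 07:00-10:00, 11:00-12:00, 14:00-18:00, 20:00-21:00.
Yara free: 08:00-13:00, 14:00-15:00, 17:00-19:00.
Tara free: 06:00-10:00, 14:00-19:00.
Lila free: 09:00-21:00 (invert busy blocks within the working day).
Chen free: 07:00-10:00, 11:00-21:00.
Divya free: 09:00-19:00.
Teo ∩ Yara: 08:00-10:00, 11:00-12:00, 14:00-15:00, 17:00-18:00.
Teo ∩ Yara ∩ Tara: 08:00-10:00, 14:00-15:00, 17:00-18:00.
Teo ∩ Yara ∩ Tara ∩ Lila: 09:00-10:00, 14:00-15:00, 17:00-18:00.
Teo ∩ Yara ∩ Tara ∩ Lila ∩ Chen: 09:00-10:00, 14:00-15:00, 17:00-18:00.
Teo ∩ Yara ∩ Tara ∩ Lila ∩ Chen ∩ Divya: 09:00-10:00, 14:00-15:00, 17:00-18:00.
So the common availability across everyone is 09:00-10:00, 14:00-15:00, 17:00-18:00.
The first common window of at least 60 minutes is 09:00-10:00, so the earliest start is 09:00.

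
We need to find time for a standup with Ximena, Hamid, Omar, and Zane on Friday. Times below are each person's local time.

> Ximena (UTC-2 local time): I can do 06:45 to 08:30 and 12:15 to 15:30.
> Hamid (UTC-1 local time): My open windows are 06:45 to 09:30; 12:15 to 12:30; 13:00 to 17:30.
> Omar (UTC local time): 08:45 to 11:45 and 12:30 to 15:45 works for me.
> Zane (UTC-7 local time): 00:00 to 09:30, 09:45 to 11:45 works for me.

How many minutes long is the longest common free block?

105

Ximena in UTC: 08:45-10:30, 14:15-17:30 (add 2h to convert from UTC-2).
Hamid in UTC: 07:45-10:30, 13:15-13:30, 14:00-18:30 (add 1h to convert from UTC-1).
Omar in UTC: 08:45-11:45, 12:30-15:45.
Zane in UTC: 07:00-16:30, 16:45-18:45 (add 7h to convert from UTC-7).
Ximena ∩ Hamid: 08:45-10:30, 14:15-17:30.
Ximena ∩ Hamid ∩ Omar: 08:45-10:30, 14:15-15:45.
Ximena ∩ Hamid ∩ Omar ∩ Zane: 08:45-10:30, 14:15-15:45.
Those are the intersection windows.
The longest is 08:45-10:30 at 105 minutes.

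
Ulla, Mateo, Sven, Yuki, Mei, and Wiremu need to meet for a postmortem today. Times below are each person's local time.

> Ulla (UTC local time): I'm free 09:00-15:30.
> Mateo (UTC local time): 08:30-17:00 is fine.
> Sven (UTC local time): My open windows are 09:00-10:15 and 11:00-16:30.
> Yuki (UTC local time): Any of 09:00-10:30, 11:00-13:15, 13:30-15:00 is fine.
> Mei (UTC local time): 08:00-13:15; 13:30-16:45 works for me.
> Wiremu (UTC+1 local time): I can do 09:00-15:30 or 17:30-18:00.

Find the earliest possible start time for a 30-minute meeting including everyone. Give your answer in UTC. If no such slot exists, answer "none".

Ulla in UTC: 09:00-15:30.
Mateo in UTC: 08:30-17:00.
Sven in UTC: 09:00-10:15, 11:00-16:30.
Yuki in UTC: 09:00-10:30, 11:00-13:15, 13:30-15:00.
Mei in UTC: 08:00-13:15, 13:30-16:45.
Wiremu in UTC: 08:00-14:30, 16:30-17:00 (subtract 1h to convert from UTC+1).
Ulla ∩ Mateo: 09:00-15:30.
Ulla ∩ Mateo ∩ Sven: 09:00-10:15, 11:00-15:30.
Ulla ∩ Mateo ∩ Sven ∩ Yuki: 09:00-10:15, 11:00-13:15, 13:30-15:00.
Ulla ∩ Mateo ∩ Sven ∩ Yuki ∩ Mei: 09:00-10:15, 11:00-13:15, 13:30-15:00.
Ulla ∩ Mateo ∩ Sven ∩ Yuki ∩ Mei ∩ Wiremu: 09:00-10:15, 11:00-13:15, 13:30-14:30.
Those are the intersection windows.
The first common window of at least 30 minutes is 09:00-10:15, so the earliest start is 09:00.

09:00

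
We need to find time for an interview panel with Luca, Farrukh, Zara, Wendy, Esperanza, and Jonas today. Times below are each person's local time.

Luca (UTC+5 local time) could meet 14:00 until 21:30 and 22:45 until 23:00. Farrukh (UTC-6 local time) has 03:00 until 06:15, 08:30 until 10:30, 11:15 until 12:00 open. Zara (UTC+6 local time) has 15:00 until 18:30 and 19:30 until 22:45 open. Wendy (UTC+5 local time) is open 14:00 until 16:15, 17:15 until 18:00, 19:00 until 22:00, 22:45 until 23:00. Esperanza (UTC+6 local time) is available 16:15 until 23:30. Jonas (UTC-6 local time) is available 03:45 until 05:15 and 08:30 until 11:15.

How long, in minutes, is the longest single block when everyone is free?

Luca in UTC: 09:00-16:30, 17:45-18:00 (subtract 5h to convert from UTC+5).
Farrukh in UTC: 09:00-12:15, 14:30-16:30, 17:15-18:00 (add 6h to convert from UTC-6).
Zara in UTC: 09:00-12:30, 13:30-16:45 (subtract 6h to convert from UTC+6).
Wendy in UTC: 09:00-11:15, 12:15-13:00, 14:00-17:00, 17:45-18:00 (subtract 5h to convert from UTC+5).
Esperanza in UTC: 10:15-17:30 (subtract 6h to convert from UTC+6).
Jonas in UTC: 09:45-11:15, 14:30-17:15 (add 6h to convert from UTC-6).
Luca ∩ Farrukh: 09:00-12:15, 14:30-16:30, 17:45-18:00.
Luca ∩ Farrukh ∩ Zara: 09:00-12:15, 14:30-16:30.
Luca ∩ Farrukh ∩ Zara ∩ Wendy: 09:00-11:15, 14:30-16:30.
Luca ∩ Farrukh ∩ Zara ∩ Wendy ∩ Esperanza: 10:15-11:15, 14:30-16:30.
Luca ∩ Farrukh ∩ Zara ∩ Wendy ∩ Esperanza ∩ Jonas: 10:15-11:15, 14:30-16:30.
So the common availability across everyone is 10:15-11:15, 14:30-16:30.
The longest is 14:30-16:30 at 120 minutes.

120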